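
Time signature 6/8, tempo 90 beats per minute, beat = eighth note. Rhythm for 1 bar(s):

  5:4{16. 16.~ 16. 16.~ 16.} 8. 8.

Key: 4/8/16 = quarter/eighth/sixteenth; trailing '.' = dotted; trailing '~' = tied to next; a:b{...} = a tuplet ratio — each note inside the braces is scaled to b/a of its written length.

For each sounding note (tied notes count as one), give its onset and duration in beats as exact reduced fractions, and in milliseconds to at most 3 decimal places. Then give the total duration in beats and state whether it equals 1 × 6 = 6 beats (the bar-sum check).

1) 0.0ms=0b +400.0ms=3/5b
2) 400.0ms=3/5b +800.0ms=6/5b
3) 1200.0ms=9/5b +800.0ms=6/5b
4) 2000.0ms=3b +1000.0ms=3/2b
5) 3000.0ms=9/2b +1000.0ms=3/2b
Σ=6b of 6 (90bpm 6/8) — PASS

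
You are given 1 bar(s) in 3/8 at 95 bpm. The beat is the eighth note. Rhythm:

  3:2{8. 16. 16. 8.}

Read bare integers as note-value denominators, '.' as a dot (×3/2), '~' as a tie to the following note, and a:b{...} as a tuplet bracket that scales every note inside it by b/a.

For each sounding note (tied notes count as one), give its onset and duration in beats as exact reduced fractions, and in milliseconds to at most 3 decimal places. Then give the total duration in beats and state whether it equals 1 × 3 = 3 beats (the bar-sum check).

1) 0.0ms=0b +631.579ms=1b
2) 631.579ms=1b +315.789ms=1/2b
3) 947.368ms=3/2b +315.789ms=1/2b
4) 1263.158ms=2b +631.579ms=1b
Σ=3b of 3 (95bpm 3/8) — PASS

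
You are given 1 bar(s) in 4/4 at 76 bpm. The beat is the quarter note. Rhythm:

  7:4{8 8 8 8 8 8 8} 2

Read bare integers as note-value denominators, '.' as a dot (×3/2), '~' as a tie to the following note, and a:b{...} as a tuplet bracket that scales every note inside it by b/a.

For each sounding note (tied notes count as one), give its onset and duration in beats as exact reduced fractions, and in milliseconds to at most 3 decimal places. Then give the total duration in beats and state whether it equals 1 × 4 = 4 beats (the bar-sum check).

1) 0.0ms=0b +225.564ms=2/7b
2) 225.564ms=2/7b +225.564ms=2/7b
3) 451.128ms=4/7b +225.564ms=2/7b
4) 676.692ms=6/7b +225.564ms=2/7b
5) 902.256ms=8/7b +225.564ms=2/7b
6) 1127.82ms=10/7b +225.564ms=2/7b
7) 1353.383ms=12/7b +225.564ms=2/7b
8) 1578.947ms=2b +1578.947ms=2b
Σ=4b of 4 (76bpm 4/4) — PASS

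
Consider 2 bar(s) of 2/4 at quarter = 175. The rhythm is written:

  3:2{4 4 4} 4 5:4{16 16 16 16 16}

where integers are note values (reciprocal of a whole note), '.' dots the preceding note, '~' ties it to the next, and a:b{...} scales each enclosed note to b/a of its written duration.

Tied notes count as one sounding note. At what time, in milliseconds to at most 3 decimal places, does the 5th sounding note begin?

1. 0.0ms @ 0 + 228.571ms (2/3)
2. 228.571ms @ 2/3 + 228.571ms (2/3)
3. 457.143ms @ 4/3 + 228.571ms (2/3)
4. 685.714ms @ 2 + 342.857ms (1)
5. 1028.571ms @ 3 + 68.571ms (1/5)
6. 1097.143ms @ 16/5 + 68.571ms (1/5)
7. 1165.714ms @ 17/5 + 68.571ms (1/5)
8. 1234.286ms @ 18/5 + 68.571ms (1/5)
9. 1302.857ms @ 19/5 + 68.571ms (1/5)

note 5 onset = 3b = 1028.571ms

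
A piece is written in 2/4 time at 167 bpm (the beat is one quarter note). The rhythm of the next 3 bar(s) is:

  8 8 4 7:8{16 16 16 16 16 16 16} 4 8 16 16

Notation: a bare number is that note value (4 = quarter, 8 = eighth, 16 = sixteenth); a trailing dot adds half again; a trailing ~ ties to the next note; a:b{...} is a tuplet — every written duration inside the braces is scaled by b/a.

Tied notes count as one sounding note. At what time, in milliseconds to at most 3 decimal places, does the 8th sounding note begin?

note 8 onset = 22/7b = 1129.17ms

1. 0.0ms @ 0 + 179.641ms (1/2)
2. 179.641ms @ 1/2 + 179.641ms (1/2)
3. 359.281ms @ 1 + 359.281ms (1)
4. 718.563ms @ 2 + 102.652ms (2/7)
5. 821.215ms @ 16/7 + 102.652ms (2/7)
6. 923.867ms @ 18/7 + 102.652ms (2/7)
7. 1026.518ms @ 20/7 + 102.652ms (2/7)
8. 1129.17ms @ 22/7 + 102.652ms (2/7)
9. 1231.822ms @ 24/7 + 102.652ms (2/7)
10. 1334.474ms @ 26/7 + 102.652ms (2/7)
11. 1437.126ms @ 4 + 359.281ms (1)
12. 1796.407ms @ 5 + 179.641ms (1/2)
13. 1976.048ms @ 11/2 + 89.82ms (1/4)
14. 2065.868ms @ 23/4 + 89.82ms (1/4)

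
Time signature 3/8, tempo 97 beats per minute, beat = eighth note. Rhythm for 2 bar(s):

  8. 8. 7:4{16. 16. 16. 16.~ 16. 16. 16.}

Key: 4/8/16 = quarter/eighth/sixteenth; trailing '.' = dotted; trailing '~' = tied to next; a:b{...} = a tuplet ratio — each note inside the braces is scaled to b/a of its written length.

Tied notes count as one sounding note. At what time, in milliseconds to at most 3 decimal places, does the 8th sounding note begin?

1. 0.0ms @ 0 + 927.835ms (3/2)
2. 927.835ms @ 3/2 + 927.835ms (3/2)
3. 1855.67ms @ 3 + 265.096ms (3/7)
4. 2120.766ms @ 24/7 + 265.096ms (3/7)
5. 2385.862ms @ 27/7 + 265.096ms (3/7)
6. 2650.957ms @ 30/7 + 530.191ms (6/7)
7. 3181.149ms @ 36/7 + 265.096ms (3/7)
8. 3446.244ms @ 39/7 + 265.096ms (3/7)

note 8 onset = 39/7b = 3446.244ms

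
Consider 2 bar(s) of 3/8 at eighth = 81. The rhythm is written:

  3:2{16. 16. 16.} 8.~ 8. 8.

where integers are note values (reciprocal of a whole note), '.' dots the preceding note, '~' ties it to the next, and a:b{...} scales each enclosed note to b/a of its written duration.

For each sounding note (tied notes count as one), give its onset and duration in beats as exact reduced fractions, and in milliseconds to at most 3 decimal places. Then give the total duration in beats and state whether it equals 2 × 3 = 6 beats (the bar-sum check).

1) 0.0ms=0b +370.37ms=1/2b
2) 370.37ms=1/2b +370.37ms=1/2b
3) 740.741ms=1b +370.37ms=1/2b
4) 1111.111ms=3/2b +2222.222ms=3b
5) 3333.333ms=9/2b +1111.111ms=3/2b
Σ=6b of 6 (81bpm 3/8) — PASS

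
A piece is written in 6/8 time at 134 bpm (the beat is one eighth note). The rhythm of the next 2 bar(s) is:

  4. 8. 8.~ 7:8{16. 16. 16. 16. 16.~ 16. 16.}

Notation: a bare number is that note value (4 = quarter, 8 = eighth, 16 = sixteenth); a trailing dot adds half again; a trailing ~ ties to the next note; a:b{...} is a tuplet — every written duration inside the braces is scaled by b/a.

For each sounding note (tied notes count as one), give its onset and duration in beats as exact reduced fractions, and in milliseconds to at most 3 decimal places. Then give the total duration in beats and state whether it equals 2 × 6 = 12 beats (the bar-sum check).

1) 0.0ms=0b +1343.284ms=3b
2) 1343.284ms=3b +671.642ms=3/2b
3) 2014.925ms=9/2b +1055.437ms=33/14b
4) 3070.362ms=48/7b +383.795ms=6/7b
5) 3454.158ms=54/7b +383.795ms=6/7b
6) 3837.953ms=60/7b +383.795ms=6/7b
7) 4221.748ms=66/7b +767.591ms=12/7b
8) 4989.339ms=78/7b +383.795ms=6/7b
Σ=12b of 12 (134bpm 6/8) — PASS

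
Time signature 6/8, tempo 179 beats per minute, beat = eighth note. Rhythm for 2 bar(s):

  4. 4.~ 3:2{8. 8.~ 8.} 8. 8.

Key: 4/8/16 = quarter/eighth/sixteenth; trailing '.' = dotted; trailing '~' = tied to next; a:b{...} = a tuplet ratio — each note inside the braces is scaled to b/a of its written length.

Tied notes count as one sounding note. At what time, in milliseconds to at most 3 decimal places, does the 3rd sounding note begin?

note 3 onset = 7b = 2346.369ms

1. 0.0ms @ 0 + 1005.587ms (3)
2. 1005.587ms @ 3 + 1340.782ms (4)
3. 2346.369ms @ 7 + 670.391ms (2)
4. 3016.76ms @ 9 + 502.793ms (3/2)
5. 3519.553ms @ 21/2 + 502.793ms (3/2)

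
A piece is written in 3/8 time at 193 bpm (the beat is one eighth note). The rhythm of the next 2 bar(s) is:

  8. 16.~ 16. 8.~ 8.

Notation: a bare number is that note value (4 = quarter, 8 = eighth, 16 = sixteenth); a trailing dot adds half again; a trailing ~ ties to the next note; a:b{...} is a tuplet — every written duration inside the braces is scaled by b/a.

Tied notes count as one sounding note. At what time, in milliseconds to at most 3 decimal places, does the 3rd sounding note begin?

note 3 onset = 3b = 932.642ms

1. 0.0ms @ 0 + 466.321ms (3/2)
2. 466.321ms @ 3/2 + 466.321ms (3/2)
3. 932.642ms @ 3 + 932.642ms (3)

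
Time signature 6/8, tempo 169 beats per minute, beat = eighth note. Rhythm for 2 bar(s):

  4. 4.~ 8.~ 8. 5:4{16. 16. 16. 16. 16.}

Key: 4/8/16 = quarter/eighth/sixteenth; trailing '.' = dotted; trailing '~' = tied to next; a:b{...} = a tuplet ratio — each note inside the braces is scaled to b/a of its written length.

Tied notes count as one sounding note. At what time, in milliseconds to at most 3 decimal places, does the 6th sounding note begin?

note 6 onset = 54/5b = 3834.32ms

1. 0.0ms @ 0 + 1065.089ms (3)
2. 1065.089ms @ 3 + 2130.178ms (6)
3. 3195.266ms @ 9 + 213.018ms (3/5)
4. 3408.284ms @ 48/5 + 213.018ms (3/5)
5. 3621.302ms @ 51/5 + 213.018ms (3/5)
6. 3834.32ms @ 54/5 + 213.018ms (3/5)
7. 4047.337ms @ 57/5 + 213.018ms (3/5)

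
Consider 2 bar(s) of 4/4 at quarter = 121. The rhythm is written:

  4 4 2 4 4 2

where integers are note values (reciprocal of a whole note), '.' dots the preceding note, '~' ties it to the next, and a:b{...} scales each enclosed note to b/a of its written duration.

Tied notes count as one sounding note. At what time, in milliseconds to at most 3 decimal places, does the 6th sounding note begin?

1. 0.0ms @ 0 + 495.868ms (1)
2. 495.868ms @ 1 + 495.868ms (1)
3. 991.736ms @ 2 + 991.736ms (2)
4. 1983.471ms @ 4 + 495.868ms (1)
5. 2479.339ms @ 5 + 495.868ms (1)
6. 2975.207ms @ 6 + 991.736ms (2)

note 6 onset = 6b = 2975.207ms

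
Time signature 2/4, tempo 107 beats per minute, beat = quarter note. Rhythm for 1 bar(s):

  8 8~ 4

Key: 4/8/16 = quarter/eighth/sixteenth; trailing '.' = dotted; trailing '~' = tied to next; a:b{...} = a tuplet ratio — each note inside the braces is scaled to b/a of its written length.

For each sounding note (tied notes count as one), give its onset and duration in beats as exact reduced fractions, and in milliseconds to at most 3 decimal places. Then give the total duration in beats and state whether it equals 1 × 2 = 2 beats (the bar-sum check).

1) 0.0ms=0b +280.374ms=1/2b
2) 280.374ms=1/2b +841.121ms=3/2b
Σ=2b of 2 (107bpm 2/4) — PASS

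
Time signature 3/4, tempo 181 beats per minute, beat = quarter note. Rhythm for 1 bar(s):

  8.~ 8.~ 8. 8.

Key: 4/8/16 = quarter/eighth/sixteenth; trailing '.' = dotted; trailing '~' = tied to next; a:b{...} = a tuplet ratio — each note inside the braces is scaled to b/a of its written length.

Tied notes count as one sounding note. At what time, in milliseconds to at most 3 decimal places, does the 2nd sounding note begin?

1. 0.0ms @ 0 + 745.856ms (9/4)
2. 745.856ms @ 9/4 + 248.619ms (3/4)

note 2 onset = 9/4b = 745.856ms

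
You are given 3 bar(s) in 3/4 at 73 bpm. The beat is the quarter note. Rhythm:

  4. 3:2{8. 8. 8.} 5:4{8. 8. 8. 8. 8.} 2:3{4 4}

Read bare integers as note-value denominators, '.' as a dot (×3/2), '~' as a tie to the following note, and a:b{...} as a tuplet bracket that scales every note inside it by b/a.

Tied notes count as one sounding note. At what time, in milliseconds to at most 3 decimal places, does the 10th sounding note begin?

note 10 onset = 6b = 4931.507ms

1. 0.0ms @ 0 + 1232.877ms (3/2)
2. 1232.877ms @ 3/2 + 410.959ms (1/2)
3. 1643.836ms @ 2 + 410.959ms (1/2)
4. 2054.795ms @ 5/2 + 410.959ms (1/2)
5. 2465.753ms @ 3 + 493.151ms (3/5)
6. 2958.904ms @ 18/5 + 493.151ms (3/5)
7. 3452.055ms @ 21/5 + 493.151ms (3/5)
8. 3945.205ms @ 24/5 + 493.151ms (3/5)
9. 4438.356ms @ 27/5 + 493.151ms (3/5)
10. 4931.507ms @ 6 + 1232.877ms (3/2)
11. 6164.384ms @ 15/2 + 1232.877ms (3/2)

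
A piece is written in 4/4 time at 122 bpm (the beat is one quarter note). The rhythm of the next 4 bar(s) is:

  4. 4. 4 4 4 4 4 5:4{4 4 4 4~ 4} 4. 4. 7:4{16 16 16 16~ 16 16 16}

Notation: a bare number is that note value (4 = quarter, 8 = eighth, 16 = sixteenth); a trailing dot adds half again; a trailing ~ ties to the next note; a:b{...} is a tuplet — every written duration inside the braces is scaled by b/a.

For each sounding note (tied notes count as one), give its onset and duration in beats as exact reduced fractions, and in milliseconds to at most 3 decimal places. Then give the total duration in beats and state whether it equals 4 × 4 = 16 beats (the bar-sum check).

1) 0.0ms=0b +737.705ms=3/2b
2) 737.705ms=3/2b +737.705ms=3/2b
3) 1475.41ms=3b +491.803ms=1b
4) 1967.213ms=4b +491.803ms=1b
5) 2459.016ms=5b +491.803ms=1b
6) 2950.82ms=6b +491.803ms=1b
7) 3442.623ms=7b +491.803ms=1b
8) 3934.426ms=8b +393.443ms=4/5b
9) 4327.869ms=44/5b +393.443ms=4/5b
10) 4721.311ms=48/5b +393.443ms=4/5b
11) 5114.754ms=52/5b +786.885ms=8/5b
12) 5901.639ms=12b +737.705ms=3/2b
13) 6639.344ms=27/2b +737.705ms=3/2b
14) 7377.049ms=15b +70.258ms=1/7b
15) 7447.307ms=106/7b +70.258ms=1/7b
16) 7517.564ms=107/7b +70.258ms=1/7b
17) 7587.822ms=108/7b +140.515ms=2/7b
18) 7728.337ms=110/7b +70.258ms=1/7b
19) 7798.595ms=111/7b +70.258ms=1/7b
Σ=16b of 16 (122bpm 4/4) — PASS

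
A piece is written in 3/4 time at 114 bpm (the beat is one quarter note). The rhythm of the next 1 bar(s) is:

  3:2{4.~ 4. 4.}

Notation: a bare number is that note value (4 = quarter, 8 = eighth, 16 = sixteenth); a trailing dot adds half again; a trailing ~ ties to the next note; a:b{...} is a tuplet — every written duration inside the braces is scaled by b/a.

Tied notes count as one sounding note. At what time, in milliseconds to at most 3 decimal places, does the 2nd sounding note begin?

note 2 onset = 2b = 1052.632ms

1. 0.0ms @ 0 + 1052.632ms (2)
2. 1052.632ms @ 2 + 526.316ms (1)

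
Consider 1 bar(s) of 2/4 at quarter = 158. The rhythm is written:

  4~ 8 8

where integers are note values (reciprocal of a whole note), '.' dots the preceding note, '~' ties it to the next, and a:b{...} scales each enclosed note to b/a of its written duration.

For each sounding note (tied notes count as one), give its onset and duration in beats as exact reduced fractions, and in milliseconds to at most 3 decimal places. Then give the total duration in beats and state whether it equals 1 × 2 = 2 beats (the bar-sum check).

1) 0.0ms=0b +569.62ms=3/2b
2) 569.62ms=3/2b +189.873ms=1/2b
Σ=2b of 2 (158bpm 2/4) — PASS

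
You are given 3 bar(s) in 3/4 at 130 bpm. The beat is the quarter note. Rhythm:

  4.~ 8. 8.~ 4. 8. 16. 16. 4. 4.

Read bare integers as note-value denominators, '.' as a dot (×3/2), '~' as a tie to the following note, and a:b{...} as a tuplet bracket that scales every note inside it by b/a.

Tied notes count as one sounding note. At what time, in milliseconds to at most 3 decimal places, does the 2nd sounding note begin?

1. 0.0ms @ 0 + 1038.462ms (9/4)
2. 1038.462ms @ 9/4 + 1038.462ms (9/4)
3. 2076.923ms @ 9/2 + 346.154ms (3/4)
4. 2423.077ms @ 21/4 + 173.077ms (3/8)
5. 2596.154ms @ 45/8 + 173.077ms (3/8)
6. 2769.231ms @ 6 + 692.308ms (3/2)
7. 3461.538ms @ 15/2 + 692.308ms (3/2)

note 2 onset = 9/4b = 1038.462ms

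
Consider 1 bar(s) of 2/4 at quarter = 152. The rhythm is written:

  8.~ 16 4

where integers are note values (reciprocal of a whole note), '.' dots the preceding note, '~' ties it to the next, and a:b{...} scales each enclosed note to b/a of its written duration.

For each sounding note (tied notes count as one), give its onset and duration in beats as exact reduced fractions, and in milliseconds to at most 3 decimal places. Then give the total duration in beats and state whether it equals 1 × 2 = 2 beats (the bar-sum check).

1) 0.0ms=0b +394.737ms=1b
2) 394.737ms=1b +394.737ms=1b
Σ=2b of 2 (152bpm 2/4) — PASS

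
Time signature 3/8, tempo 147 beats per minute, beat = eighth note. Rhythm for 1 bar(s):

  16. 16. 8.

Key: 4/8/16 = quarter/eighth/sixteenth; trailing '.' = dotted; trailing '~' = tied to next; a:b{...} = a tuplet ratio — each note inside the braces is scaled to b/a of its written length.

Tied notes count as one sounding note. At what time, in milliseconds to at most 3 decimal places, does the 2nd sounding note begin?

1. 0.0ms @ 0 + 306.122ms (3/4)
2. 306.122ms @ 3/4 + 306.122ms (3/4)
3. 612.245ms @ 3/2 + 612.245ms (3/2)

note 2 onset = 3/4b = 306.122ms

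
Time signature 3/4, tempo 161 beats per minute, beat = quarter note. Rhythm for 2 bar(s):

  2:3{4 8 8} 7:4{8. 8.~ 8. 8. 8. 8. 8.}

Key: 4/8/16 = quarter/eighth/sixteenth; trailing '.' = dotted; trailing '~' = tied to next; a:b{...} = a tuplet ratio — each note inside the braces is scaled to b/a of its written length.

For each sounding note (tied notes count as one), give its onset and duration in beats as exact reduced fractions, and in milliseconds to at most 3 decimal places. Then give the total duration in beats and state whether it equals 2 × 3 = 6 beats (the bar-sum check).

1) 0.0ms=0b +559.006ms=3/2b
2) 559.006ms=3/2b +279.503ms=3/4b
3) 838.509ms=9/4b +279.503ms=3/4b
4) 1118.012ms=3b +159.716ms=3/7b
5) 1277.728ms=24/7b +319.432ms=6/7b
6) 1597.161ms=30/7b +159.716ms=3/7b
7) 1756.877ms=33/7b +159.716ms=3/7b
8) 1916.593ms=36/7b +159.716ms=3/7b
9) 2076.309ms=39/7b +159.716ms=3/7b
Σ=6b of 6 (161bpm 3/4) — PASS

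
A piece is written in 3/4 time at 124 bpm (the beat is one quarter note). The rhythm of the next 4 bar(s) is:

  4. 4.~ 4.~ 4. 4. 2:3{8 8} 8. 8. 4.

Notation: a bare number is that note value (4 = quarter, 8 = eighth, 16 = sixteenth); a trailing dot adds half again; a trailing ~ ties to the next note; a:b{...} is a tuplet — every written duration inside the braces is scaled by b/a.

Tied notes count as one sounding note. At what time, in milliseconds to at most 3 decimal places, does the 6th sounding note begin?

1. 0.0ms @ 0 + 725.806ms (3/2)
2. 725.806ms @ 3/2 + 2177.419ms (9/2)
3. 2903.226ms @ 6 + 725.806ms (3/2)
4. 3629.032ms @ 15/2 + 362.903ms (3/4)
5. 3991.935ms @ 33/4 + 362.903ms (3/4)
6. 4354.839ms @ 9 + 362.903ms (3/4)
7. 4717.742ms @ 39/4 + 362.903ms (3/4)
8. 5080.645ms @ 21/2 + 725.806ms (3/2)

note 6 onset = 9b = 4354.839ms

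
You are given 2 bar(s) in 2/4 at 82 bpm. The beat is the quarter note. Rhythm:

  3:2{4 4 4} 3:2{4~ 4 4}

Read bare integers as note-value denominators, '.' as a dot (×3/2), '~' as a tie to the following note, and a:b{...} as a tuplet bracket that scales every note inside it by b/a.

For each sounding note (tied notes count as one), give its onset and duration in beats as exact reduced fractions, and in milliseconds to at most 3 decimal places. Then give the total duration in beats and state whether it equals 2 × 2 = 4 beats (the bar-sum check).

1) 0.0ms=0b +487.805ms=2/3b
2) 487.805ms=2/3b +487.805ms=2/3b
3) 975.61ms=4/3b +487.805ms=2/3b
4) 1463.415ms=2b +975.61ms=4/3b
5) 2439.024ms=10/3b +487.805ms=2/3b
Σ=4b of 4 (82bpm 2/4) — PASS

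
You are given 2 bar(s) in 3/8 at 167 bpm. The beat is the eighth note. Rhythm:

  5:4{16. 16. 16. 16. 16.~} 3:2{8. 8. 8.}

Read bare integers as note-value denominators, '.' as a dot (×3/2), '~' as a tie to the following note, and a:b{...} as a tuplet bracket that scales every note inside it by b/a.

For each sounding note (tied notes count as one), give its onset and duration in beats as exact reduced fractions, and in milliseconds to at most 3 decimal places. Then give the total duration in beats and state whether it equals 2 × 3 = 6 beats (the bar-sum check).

1) 0.0ms=0b +215.569ms=3/5b
2) 215.569ms=3/5b +215.569ms=3/5b
3) 431.138ms=6/5b +215.569ms=3/5b
4) 646.707ms=9/5b +215.569ms=3/5b
5) 862.275ms=12/5b +574.85ms=8/5b
6) 1437.126ms=4b +359.281ms=1b
7) 1796.407ms=5b +359.281ms=1b
Σ=6b of 6 (167bpm 3/8) — PASS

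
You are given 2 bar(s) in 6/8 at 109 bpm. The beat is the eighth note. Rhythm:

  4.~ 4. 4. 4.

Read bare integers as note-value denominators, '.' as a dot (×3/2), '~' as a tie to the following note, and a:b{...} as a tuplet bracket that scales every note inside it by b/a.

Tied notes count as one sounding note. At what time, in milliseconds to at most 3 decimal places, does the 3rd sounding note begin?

1. 0.0ms @ 0 + 3302.752ms (6)
2. 3302.752ms @ 6 + 1651.376ms (3)
3. 4954.128ms @ 9 + 1651.376ms (3)

note 3 onset = 9b = 4954.128ms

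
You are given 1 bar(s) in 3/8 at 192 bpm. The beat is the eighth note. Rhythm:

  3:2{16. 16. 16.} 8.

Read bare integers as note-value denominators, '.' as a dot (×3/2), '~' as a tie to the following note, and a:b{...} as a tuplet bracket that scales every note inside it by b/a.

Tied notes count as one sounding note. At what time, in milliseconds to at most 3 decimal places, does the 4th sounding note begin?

note 4 onset = 3/2b = 468.75ms

1. 0.0ms @ 0 + 156.25ms (1/2)
2. 156.25ms @ 1/2 + 156.25ms (1/2)
3. 312.5ms @ 1 + 156.25ms (1/2)
4. 468.75ms @ 3/2 + 468.75ms (3/2)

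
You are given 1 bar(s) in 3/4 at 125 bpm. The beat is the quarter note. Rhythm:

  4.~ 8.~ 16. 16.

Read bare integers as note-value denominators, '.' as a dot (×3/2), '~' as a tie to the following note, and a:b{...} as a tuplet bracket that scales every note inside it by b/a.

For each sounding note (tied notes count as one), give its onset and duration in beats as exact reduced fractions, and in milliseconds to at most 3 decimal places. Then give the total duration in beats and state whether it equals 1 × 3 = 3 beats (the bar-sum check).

1) 0.0ms=0b +1260.0ms=21/8b
2) 1260.0ms=21/8b +180.0ms=3/8b
Σ=3b of 3 (125bpm 3/4) — PASS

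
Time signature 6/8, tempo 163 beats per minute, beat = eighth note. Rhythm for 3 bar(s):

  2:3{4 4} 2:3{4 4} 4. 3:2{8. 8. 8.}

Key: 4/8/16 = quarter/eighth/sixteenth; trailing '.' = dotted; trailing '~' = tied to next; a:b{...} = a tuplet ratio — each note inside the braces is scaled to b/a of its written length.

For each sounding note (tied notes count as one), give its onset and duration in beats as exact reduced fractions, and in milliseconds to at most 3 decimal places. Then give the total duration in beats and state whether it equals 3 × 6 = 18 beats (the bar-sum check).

1) 0.0ms=0b +1104.294ms=3b
2) 1104.294ms=3b +1104.294ms=3b
3) 2208.589ms=6b +1104.294ms=3b
4) 3312.883ms=9b +1104.294ms=3b
5) 4417.178ms=12b +1104.294ms=3b
6) 5521.472ms=15b +368.098ms=1b
7) 5889.571ms=16b +368.098ms=1b
8) 6257.669ms=17b +368.098ms=1b
Σ=18b of 18 (163bpm 6/8) — PASS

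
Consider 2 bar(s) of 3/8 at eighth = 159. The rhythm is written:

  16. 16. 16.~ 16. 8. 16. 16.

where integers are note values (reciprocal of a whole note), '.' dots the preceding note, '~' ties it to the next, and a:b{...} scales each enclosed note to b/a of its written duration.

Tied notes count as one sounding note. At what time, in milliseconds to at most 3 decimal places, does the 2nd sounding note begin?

1. 0.0ms @ 0 + 283.019ms (3/4)
2. 283.019ms @ 3/4 + 283.019ms (3/4)
3. 566.038ms @ 3/2 + 566.038ms (3/2)
4. 1132.075ms @ 3 + 566.038ms (3/2)
5. 1698.113ms @ 9/2 + 283.019ms (3/4)
6. 1981.132ms @ 21/4 + 283.019ms (3/4)

note 2 onset = 3/4b = 283.019ms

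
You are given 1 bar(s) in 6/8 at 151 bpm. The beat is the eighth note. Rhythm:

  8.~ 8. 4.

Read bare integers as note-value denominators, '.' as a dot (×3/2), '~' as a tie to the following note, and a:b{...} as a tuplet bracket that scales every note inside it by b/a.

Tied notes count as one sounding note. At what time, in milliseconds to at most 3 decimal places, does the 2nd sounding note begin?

1. 0.0ms @ 0 + 1192.053ms (3)
2. 1192.053ms @ 3 + 1192.053ms (3)

note 2 onset = 3b = 1192.053ms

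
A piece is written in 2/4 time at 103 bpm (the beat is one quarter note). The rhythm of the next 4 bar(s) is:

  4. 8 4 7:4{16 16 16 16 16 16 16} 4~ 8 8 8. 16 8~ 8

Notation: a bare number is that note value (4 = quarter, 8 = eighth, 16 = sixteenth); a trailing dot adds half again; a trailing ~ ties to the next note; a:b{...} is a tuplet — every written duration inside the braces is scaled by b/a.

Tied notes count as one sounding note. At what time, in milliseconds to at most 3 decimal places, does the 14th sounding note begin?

1. 0.0ms @ 0 + 873.786ms (3/2)
2. 873.786ms @ 3/2 + 291.262ms (1/2)
3. 1165.049ms @ 2 + 582.524ms (1)
4. 1747.573ms @ 3 + 83.218ms (1/7)
5. 1830.791ms @ 22/7 + 83.218ms (1/7)
6. 1914.008ms @ 23/7 + 83.218ms (1/7)
7. 1997.226ms @ 24/7 + 83.218ms (1/7)
8. 2080.444ms @ 25/7 + 83.218ms (1/7)
9. 2163.662ms @ 26/7 + 83.218ms (1/7)
10. 2246.879ms @ 27/7 + 83.218ms (1/7)
11. 2330.097ms @ 4 + 873.786ms (3/2)
12. 3203.883ms @ 11/2 + 291.262ms (1/2)
13. 3495.146ms @ 6 + 436.893ms (3/4)
14. 3932.039ms @ 27/4 + 145.631ms (1/4)
15. 4077.67ms @ 7 + 582.524ms (1)

note 14 onset = 27/4b = 3932.039ms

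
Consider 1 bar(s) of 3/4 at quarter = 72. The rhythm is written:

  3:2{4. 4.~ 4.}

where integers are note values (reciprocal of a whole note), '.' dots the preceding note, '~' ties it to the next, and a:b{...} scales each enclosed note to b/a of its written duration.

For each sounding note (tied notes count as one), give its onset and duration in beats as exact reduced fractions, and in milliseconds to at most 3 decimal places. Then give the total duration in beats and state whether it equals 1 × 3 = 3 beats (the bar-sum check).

1) 0.0ms=0b +833.333ms=1b
2) 833.333ms=1b +1666.667ms=2b
Σ=3b of 3 (72bpm 3/4) — PASS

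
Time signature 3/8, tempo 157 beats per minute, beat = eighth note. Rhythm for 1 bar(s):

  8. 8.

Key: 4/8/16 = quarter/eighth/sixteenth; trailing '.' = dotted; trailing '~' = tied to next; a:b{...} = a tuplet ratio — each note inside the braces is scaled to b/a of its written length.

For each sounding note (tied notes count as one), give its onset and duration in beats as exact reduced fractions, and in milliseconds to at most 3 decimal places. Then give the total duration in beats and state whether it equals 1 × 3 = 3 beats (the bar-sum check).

1) 0.0ms=0b +573.248ms=3/2b
2) 573.248ms=3/2b +573.248ms=3/2b
Σ=3b of 3 (157bpm 3/8) — PASS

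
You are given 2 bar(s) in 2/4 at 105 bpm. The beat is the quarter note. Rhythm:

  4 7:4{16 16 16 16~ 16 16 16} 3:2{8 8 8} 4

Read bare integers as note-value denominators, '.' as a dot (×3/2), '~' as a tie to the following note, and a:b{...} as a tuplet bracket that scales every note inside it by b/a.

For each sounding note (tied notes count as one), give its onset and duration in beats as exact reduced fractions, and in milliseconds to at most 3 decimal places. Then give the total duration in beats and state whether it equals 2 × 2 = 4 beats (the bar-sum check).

1) 0.0ms=0b +571.429ms=1b
2) 571.429ms=1b +81.633ms=1/7b
3) 653.061ms=8/7b +81.633ms=1/7b
4) 734.694ms=9/7b +81.633ms=1/7b
5) 816.327ms=10/7b +163.265ms=2/7b
6) 979.592ms=12/7b +81.633ms=1/7b
7) 1061.224ms=13/7b +81.633ms=1/7b
8) 1142.857ms=2b +190.476ms=1/3b
9) 1333.333ms=7/3b +190.476ms=1/3b
10) 1523.81ms=8/3b +190.476ms=1/3b
11) 1714.286ms=3b +571.429ms=1b
Σ=4b of 4 (105bpm 2/4) — PASS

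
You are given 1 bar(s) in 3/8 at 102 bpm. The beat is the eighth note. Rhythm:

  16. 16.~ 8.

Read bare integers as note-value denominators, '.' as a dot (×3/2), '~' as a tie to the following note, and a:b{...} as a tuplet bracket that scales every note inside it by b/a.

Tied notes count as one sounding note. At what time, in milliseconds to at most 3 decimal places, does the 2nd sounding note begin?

1. 0.0ms @ 0 + 441.176ms (3/4)
2. 441.176ms @ 3/4 + 1323.529ms (9/4)

note 2 onset = 3/4b = 441.176ms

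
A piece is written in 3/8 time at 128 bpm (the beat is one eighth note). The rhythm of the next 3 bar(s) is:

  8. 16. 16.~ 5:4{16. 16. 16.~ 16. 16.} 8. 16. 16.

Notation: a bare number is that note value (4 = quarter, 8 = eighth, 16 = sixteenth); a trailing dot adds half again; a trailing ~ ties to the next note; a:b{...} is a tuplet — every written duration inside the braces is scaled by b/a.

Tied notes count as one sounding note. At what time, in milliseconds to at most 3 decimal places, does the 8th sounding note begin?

note 8 onset = 15/2b = 3515.625ms

1. 0.0ms @ 0 + 703.125ms (3/2)
2. 703.125ms @ 3/2 + 351.562ms (3/4)
3. 1054.688ms @ 9/4 + 632.812ms (27/20)
4. 1687.5ms @ 18/5 + 281.25ms (3/5)
5. 1968.75ms @ 21/5 + 562.5ms (6/5)
6. 2531.25ms @ 27/5 + 281.25ms (3/5)
7. 2812.5ms @ 6 + 703.125ms (3/2)
8. 3515.625ms @ 15/2 + 351.562ms (3/4)
9. 3867.188ms @ 33/4 + 351.562ms (3/4)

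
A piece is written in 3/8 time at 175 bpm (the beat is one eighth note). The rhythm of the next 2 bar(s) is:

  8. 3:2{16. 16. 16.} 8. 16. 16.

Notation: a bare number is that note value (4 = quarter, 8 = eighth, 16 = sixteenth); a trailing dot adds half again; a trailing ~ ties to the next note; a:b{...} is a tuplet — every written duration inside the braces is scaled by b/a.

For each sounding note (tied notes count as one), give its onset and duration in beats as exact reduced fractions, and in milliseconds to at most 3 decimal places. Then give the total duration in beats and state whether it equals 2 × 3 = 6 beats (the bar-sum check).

1) 0.0ms=0b +514.286ms=3/2b
2) 514.286ms=3/2b +171.429ms=1/2b
3) 685.714ms=2b +171.429ms=1/2b
4) 857.143ms=5/2b +171.429ms=1/2b
5) 1028.571ms=3b +514.286ms=3/2b
6) 1542.857ms=9/2b +257.143ms=3/4b
7) 1800.0ms=21/4b +257.143ms=3/4b
Σ=6b of 6 (175bpm 3/8) — PASS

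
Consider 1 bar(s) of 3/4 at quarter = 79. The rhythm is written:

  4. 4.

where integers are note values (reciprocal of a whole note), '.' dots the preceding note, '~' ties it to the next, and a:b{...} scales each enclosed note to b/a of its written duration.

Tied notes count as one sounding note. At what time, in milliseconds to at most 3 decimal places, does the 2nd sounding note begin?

note 2 onset = 3/2b = 1139.241ms

1. 0.0ms @ 0 + 1139.241ms (3/2)
2. 1139.241ms @ 3/2 + 1139.241ms (3/2)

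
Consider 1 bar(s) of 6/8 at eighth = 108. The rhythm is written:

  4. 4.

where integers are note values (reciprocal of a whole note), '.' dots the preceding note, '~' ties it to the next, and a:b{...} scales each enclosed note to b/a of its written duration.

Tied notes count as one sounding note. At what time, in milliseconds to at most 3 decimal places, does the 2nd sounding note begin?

note 2 onset = 3b = 1666.667ms

1. 0.0ms @ 0 + 1666.667ms (3)
2. 1666.667ms @ 3 + 1666.667ms (3)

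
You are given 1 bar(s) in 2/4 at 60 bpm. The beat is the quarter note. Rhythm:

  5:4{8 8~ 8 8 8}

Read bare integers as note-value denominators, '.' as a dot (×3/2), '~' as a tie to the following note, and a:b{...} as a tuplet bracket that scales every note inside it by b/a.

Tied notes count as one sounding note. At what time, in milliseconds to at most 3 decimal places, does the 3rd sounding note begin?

note 3 onset = 6/5b = 1200.0ms

1. 0.0ms @ 0 + 400.0ms (2/5)
2. 400.0ms @ 2/5 + 800.0ms (4/5)
3. 1200.0ms @ 6/5 + 400.0ms (2/5)
4. 1600.0ms @ 8/5 + 400.0ms (2/5)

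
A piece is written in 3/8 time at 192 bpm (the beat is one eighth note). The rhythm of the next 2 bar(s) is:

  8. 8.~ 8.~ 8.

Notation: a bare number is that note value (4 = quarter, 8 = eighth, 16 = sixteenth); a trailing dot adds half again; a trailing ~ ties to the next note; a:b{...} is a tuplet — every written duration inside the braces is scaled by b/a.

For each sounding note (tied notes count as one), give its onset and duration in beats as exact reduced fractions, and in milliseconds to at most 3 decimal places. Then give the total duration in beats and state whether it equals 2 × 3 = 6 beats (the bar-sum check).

1) 0.0ms=0b +468.75ms=3/2b
2) 468.75ms=3/2b +1406.25ms=9/2b
Σ=6b of 6 (192bpm 3/8) — PASS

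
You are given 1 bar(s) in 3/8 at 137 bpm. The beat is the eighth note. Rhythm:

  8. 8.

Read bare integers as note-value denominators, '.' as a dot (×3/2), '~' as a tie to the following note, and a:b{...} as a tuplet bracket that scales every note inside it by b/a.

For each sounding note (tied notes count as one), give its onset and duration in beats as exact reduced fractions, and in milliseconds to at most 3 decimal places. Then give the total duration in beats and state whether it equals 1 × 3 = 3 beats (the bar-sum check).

1) 0.0ms=0b +656.934ms=3/2b
2) 656.934ms=3/2b +656.934ms=3/2b
Σ=3b of 3 (137bpm 3/8) — PASS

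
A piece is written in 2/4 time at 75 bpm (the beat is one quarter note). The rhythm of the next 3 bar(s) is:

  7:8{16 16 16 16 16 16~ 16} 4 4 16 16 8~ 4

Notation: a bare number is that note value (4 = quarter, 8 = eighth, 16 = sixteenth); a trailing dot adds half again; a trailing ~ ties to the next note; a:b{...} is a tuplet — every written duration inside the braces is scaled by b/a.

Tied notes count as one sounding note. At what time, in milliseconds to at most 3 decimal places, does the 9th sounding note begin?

note 9 onset = 4b = 3200.0ms

1. 0.0ms @ 0 + 228.571ms (2/7)
2. 228.571ms @ 2/7 + 228.571ms (2/7)
3. 457.143ms @ 4/7 + 228.571ms (2/7)
4. 685.714ms @ 6/7 + 228.571ms (2/7)
5. 914.286ms @ 8/7 + 228.571ms (2/7)
6. 1142.857ms @ 10/7 + 457.143ms (4/7)
7. 1600.0ms @ 2 + 800.0ms (1)
8. 2400.0ms @ 3 + 800.0ms (1)
9. 3200.0ms @ 4 + 200.0ms (1/4)
10. 3400.0ms @ 17/4 + 200.0ms (1/4)
11. 3600.0ms @ 9/2 + 1200.0ms (3/2)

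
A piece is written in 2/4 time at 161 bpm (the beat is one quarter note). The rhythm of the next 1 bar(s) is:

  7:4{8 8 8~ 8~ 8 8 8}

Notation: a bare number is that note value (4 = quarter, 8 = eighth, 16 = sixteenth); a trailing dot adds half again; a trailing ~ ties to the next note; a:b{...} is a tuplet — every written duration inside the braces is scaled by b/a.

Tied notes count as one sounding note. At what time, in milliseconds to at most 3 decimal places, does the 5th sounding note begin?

1. 0.0ms @ 0 + 106.477ms (2/7)
2. 106.477ms @ 2/7 + 106.477ms (2/7)
3. 212.955ms @ 4/7 + 319.432ms (6/7)
4. 532.387ms @ 10/7 + 106.477ms (2/7)
5. 638.864ms @ 12/7 + 106.477ms (2/7)

note 5 onset = 12/7b = 638.864ms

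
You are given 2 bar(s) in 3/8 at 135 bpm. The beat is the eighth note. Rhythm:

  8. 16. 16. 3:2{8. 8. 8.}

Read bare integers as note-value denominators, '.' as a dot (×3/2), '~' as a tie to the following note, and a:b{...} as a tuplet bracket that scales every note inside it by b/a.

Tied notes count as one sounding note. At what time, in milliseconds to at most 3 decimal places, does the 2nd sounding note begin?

1. 0.0ms @ 0 + 666.667ms (3/2)
2. 666.667ms @ 3/2 + 333.333ms (3/4)
3. 1000.0ms @ 9/4 + 333.333ms (3/4)
4. 1333.333ms @ 3 + 444.444ms (1)
5. 1777.778ms @ 4 + 444.444ms (1)
6. 2222.222ms @ 5 + 444.444ms (1)

note 2 onset = 3/2b = 666.667ms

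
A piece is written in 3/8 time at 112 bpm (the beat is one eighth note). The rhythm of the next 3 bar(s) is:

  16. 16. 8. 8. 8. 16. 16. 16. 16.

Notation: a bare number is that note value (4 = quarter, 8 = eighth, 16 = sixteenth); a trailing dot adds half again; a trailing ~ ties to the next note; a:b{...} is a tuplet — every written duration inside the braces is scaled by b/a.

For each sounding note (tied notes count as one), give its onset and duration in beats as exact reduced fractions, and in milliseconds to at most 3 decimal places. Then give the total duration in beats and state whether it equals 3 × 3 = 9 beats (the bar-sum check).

1) 0.0ms=0b +401.786ms=3/4b
2) 401.786ms=3/4b +401.786ms=3/4b
3) 803.571ms=3/2b +803.571ms=3/2b
4) 1607.143ms=3b +803.571ms=3/2b
5) 2410.714ms=9/2b +803.571ms=3/2b
6) 3214.286ms=6b +401.786ms=3/4b
7) 3616.071ms=27/4b +401.786ms=3/4b
8) 4017.857ms=15/2b +401.786ms=3/4b
9) 4419.643ms=33/4b +401.786ms=3/4b
Σ=9b of 9 (112bpm 3/8) — PASS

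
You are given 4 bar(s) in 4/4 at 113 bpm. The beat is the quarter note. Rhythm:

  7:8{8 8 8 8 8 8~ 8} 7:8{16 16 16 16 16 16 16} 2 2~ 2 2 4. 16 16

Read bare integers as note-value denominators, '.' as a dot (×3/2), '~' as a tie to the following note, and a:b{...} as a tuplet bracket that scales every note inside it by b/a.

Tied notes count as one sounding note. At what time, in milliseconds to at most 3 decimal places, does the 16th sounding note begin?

1. 0.0ms @ 0 + 303.413ms (4/7)
2. 303.413ms @ 4/7 + 303.413ms (4/7)
3. 606.827ms @ 8/7 + 303.413ms (4/7)
4. 910.24ms @ 12/7 + 303.413ms (4/7)
5. 1213.654ms @ 16/7 + 303.413ms (4/7)
6. 1517.067ms @ 20/7 + 606.827ms (8/7)
7. 2123.894ms @ 4 + 151.707ms (2/7)
8. 2275.601ms @ 30/7 + 151.707ms (2/7)
9. 2427.307ms @ 32/7 + 151.707ms (2/7)
10. 2579.014ms @ 34/7 + 151.707ms (2/7)
11. 2730.721ms @ 36/7 + 151.707ms (2/7)
12. 2882.427ms @ 38/7 + 151.707ms (2/7)
13. 3034.134ms @ 40/7 + 151.707ms (2/7)
14. 3185.841ms @ 6 + 1061.947ms (2)
15. 4247.788ms @ 8 + 2123.894ms (4)
16. 6371.681ms @ 12 + 1061.947ms (2)
17. 7433.628ms @ 14 + 796.46ms (3/2)
18. 8230.088ms @ 31/2 + 132.743ms (1/4)
19. 8362.832ms @ 63/4 + 132.743ms (1/4)

note 16 onset = 12b = 6371.681ms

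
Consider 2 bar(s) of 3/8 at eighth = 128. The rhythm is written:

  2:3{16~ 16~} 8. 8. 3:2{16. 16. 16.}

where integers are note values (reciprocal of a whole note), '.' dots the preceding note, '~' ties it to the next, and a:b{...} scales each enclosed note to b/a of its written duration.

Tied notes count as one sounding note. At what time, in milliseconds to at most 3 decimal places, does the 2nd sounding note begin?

1. 0.0ms @ 0 + 1406.25ms (3)
2. 1406.25ms @ 3 + 703.125ms (3/2)
3. 2109.375ms @ 9/2 + 234.375ms (1/2)
4. 2343.75ms @ 5 + 234.375ms (1/2)
5. 2578.125ms @ 11/2 + 234.375ms (1/2)

note 2 onset = 3b = 1406.25ms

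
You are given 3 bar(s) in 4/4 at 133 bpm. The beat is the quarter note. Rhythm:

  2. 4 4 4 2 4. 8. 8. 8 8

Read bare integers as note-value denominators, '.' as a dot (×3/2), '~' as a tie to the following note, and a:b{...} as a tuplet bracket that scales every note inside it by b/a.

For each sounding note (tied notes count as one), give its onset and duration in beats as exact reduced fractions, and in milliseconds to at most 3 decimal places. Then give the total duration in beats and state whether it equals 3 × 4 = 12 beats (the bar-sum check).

1) 0.0ms=0b +1353.383ms=3b
2) 1353.383ms=3b +451.128ms=1b
3) 1804.511ms=4b +451.128ms=1b
4) 2255.639ms=5b +451.128ms=1b
5) 2706.767ms=6b +902.256ms=2b
6) 3609.023ms=8b +676.692ms=3/2b
7) 4285.714ms=19/2b +338.346ms=3/4b
8) 4624.06ms=41/4b +338.346ms=3/4b
9) 4962.406ms=11b +225.564ms=1/2b
10) 5187.97ms=23/2b +225.564ms=1/2b
Σ=12b of 12 (133bpm 4/4) — PASS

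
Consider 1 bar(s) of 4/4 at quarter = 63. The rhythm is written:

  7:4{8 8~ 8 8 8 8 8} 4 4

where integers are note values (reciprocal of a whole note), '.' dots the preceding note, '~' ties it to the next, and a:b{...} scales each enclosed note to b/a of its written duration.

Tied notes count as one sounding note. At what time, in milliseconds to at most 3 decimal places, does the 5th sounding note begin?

1. 0.0ms @ 0 + 272.109ms (2/7)
2. 272.109ms @ 2/7 + 544.218ms (4/7)
3. 816.327ms @ 6/7 + 272.109ms (2/7)
4. 1088.435ms @ 8/7 + 272.109ms (2/7)
5. 1360.544ms @ 10/7 + 272.109ms (2/7)
6. 1632.653ms @ 12/7 + 272.109ms (2/7)
7. 1904.762ms @ 2 + 952.381ms (1)
8. 2857.143ms @ 3 + 952.381ms (1)

note 5 onset = 10/7b = 1360.544ms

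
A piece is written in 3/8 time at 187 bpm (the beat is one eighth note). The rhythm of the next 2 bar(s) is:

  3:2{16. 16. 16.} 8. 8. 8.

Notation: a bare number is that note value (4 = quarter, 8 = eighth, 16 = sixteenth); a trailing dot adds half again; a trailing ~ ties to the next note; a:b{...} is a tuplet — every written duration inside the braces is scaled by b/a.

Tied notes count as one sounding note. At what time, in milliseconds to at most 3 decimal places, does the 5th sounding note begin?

1. 0.0ms @ 0 + 160.428ms (1/2)
2. 160.428ms @ 1/2 + 160.428ms (1/2)
3. 320.856ms @ 1 + 160.428ms (1/2)
4. 481.283ms @ 3/2 + 481.283ms (3/2)
5. 962.567ms @ 3 + 481.283ms (3/2)
6. 1443.85ms @ 9/2 + 481.283ms (3/2)

note 5 onset = 3b = 962.567ms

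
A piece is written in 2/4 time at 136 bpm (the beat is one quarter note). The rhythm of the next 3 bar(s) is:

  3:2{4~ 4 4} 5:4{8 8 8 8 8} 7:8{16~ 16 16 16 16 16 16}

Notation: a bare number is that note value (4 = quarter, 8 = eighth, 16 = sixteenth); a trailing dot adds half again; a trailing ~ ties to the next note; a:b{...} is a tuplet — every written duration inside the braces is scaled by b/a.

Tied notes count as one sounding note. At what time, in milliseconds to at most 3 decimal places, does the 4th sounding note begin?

note 4 onset = 12/5b = 1058.824ms

1. 0.0ms @ 0 + 588.235ms (4/3)
2. 588.235ms @ 4/3 + 294.118ms (2/3)
3. 882.353ms @ 2 + 176.471ms (2/5)
4. 1058.824ms @ 12/5 + 176.471ms (2/5)
5. 1235.294ms @ 14/5 + 176.471ms (2/5)
6. 1411.765ms @ 16/5 + 176.471ms (2/5)
7. 1588.235ms @ 18/5 + 176.471ms (2/5)
8. 1764.706ms @ 4 + 252.101ms (4/7)
9. 2016.807ms @ 32/7 + 126.05ms (2/7)
10. 2142.857ms @ 34/7 + 126.05ms (2/7)
11. 2268.908ms @ 36/7 + 126.05ms (2/7)
12. 2394.958ms @ 38/7 + 126.05ms (2/7)
13. 2521.008ms @ 40/7 + 126.05ms (2/7)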